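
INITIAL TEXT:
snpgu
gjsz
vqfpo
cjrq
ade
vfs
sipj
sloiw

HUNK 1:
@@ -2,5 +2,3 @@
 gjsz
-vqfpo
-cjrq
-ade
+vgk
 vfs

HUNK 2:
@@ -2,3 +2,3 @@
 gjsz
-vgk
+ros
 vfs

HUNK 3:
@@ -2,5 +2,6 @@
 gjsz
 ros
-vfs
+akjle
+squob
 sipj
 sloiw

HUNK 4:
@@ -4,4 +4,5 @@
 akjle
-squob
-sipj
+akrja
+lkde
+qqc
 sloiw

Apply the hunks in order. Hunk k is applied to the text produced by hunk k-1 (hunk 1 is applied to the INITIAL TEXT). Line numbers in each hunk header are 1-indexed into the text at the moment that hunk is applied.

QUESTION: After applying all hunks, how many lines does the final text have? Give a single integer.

Answer: 8

Derivation:
Hunk 1: at line 2 remove [vqfpo,cjrq,ade] add [vgk] -> 6 lines: snpgu gjsz vgk vfs sipj sloiw
Hunk 2: at line 2 remove [vgk] add [ros] -> 6 lines: snpgu gjsz ros vfs sipj sloiw
Hunk 3: at line 2 remove [vfs] add [akjle,squob] -> 7 lines: snpgu gjsz ros akjle squob sipj sloiw
Hunk 4: at line 4 remove [squob,sipj] add [akrja,lkde,qqc] -> 8 lines: snpgu gjsz ros akjle akrja lkde qqc sloiw
Final line count: 8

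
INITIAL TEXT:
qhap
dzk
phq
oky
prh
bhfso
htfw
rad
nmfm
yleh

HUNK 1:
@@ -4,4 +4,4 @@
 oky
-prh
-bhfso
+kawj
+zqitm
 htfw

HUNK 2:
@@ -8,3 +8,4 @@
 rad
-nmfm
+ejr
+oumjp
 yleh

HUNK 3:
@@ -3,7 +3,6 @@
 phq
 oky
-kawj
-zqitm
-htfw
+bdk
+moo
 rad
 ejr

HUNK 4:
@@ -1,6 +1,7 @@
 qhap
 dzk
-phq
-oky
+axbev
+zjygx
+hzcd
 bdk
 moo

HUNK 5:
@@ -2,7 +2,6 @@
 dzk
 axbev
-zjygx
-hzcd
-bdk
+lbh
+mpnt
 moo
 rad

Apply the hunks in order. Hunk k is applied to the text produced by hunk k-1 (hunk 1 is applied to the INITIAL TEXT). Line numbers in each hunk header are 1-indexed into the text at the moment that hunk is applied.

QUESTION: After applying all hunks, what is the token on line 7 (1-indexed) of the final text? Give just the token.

Hunk 1: at line 4 remove [prh,bhfso] add [kawj,zqitm] -> 10 lines: qhap dzk phq oky kawj zqitm htfw rad nmfm yleh
Hunk 2: at line 8 remove [nmfm] add [ejr,oumjp] -> 11 lines: qhap dzk phq oky kawj zqitm htfw rad ejr oumjp yleh
Hunk 3: at line 3 remove [kawj,zqitm,htfw] add [bdk,moo] -> 10 lines: qhap dzk phq oky bdk moo rad ejr oumjp yleh
Hunk 4: at line 1 remove [phq,oky] add [axbev,zjygx,hzcd] -> 11 lines: qhap dzk axbev zjygx hzcd bdk moo rad ejr oumjp yleh
Hunk 5: at line 2 remove [zjygx,hzcd,bdk] add [lbh,mpnt] -> 10 lines: qhap dzk axbev lbh mpnt moo rad ejr oumjp yleh
Final line 7: rad

Answer: rad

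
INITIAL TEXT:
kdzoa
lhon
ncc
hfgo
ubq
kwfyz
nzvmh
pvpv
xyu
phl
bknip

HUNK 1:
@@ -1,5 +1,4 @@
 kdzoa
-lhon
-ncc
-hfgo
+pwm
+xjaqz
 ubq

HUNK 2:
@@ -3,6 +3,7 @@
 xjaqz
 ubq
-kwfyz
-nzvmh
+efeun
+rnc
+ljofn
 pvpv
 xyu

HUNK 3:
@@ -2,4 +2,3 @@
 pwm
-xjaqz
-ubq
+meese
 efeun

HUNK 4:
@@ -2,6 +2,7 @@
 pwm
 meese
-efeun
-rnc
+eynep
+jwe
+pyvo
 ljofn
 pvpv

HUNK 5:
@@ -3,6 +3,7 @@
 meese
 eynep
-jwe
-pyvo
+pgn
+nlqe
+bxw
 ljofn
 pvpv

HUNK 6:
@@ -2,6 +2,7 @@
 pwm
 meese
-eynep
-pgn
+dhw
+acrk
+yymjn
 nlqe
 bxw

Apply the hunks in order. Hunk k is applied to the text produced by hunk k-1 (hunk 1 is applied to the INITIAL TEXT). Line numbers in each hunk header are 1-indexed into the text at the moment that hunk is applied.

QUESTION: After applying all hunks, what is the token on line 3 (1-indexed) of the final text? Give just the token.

Answer: meese

Derivation:
Hunk 1: at line 1 remove [lhon,ncc,hfgo] add [pwm,xjaqz] -> 10 lines: kdzoa pwm xjaqz ubq kwfyz nzvmh pvpv xyu phl bknip
Hunk 2: at line 3 remove [kwfyz,nzvmh] add [efeun,rnc,ljofn] -> 11 lines: kdzoa pwm xjaqz ubq efeun rnc ljofn pvpv xyu phl bknip
Hunk 3: at line 2 remove [xjaqz,ubq] add [meese] -> 10 lines: kdzoa pwm meese efeun rnc ljofn pvpv xyu phl bknip
Hunk 4: at line 2 remove [efeun,rnc] add [eynep,jwe,pyvo] -> 11 lines: kdzoa pwm meese eynep jwe pyvo ljofn pvpv xyu phl bknip
Hunk 5: at line 3 remove [jwe,pyvo] add [pgn,nlqe,bxw] -> 12 lines: kdzoa pwm meese eynep pgn nlqe bxw ljofn pvpv xyu phl bknip
Hunk 6: at line 2 remove [eynep,pgn] add [dhw,acrk,yymjn] -> 13 lines: kdzoa pwm meese dhw acrk yymjn nlqe bxw ljofn pvpv xyu phl bknip
Final line 3: meese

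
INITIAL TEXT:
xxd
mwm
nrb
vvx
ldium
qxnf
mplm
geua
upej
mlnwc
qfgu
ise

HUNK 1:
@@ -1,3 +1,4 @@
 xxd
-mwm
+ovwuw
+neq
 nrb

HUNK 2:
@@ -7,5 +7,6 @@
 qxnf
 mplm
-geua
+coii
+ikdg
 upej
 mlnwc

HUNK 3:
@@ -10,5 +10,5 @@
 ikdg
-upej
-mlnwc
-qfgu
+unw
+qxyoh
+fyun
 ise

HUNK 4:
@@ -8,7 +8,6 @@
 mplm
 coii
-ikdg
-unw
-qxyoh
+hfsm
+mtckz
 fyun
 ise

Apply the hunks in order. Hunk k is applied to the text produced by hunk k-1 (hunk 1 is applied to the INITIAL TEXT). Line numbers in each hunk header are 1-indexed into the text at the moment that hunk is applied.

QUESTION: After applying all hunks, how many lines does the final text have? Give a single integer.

Answer: 13

Derivation:
Hunk 1: at line 1 remove [mwm] add [ovwuw,neq] -> 13 lines: xxd ovwuw neq nrb vvx ldium qxnf mplm geua upej mlnwc qfgu ise
Hunk 2: at line 7 remove [geua] add [coii,ikdg] -> 14 lines: xxd ovwuw neq nrb vvx ldium qxnf mplm coii ikdg upej mlnwc qfgu ise
Hunk 3: at line 10 remove [upej,mlnwc,qfgu] add [unw,qxyoh,fyun] -> 14 lines: xxd ovwuw neq nrb vvx ldium qxnf mplm coii ikdg unw qxyoh fyun ise
Hunk 4: at line 8 remove [ikdg,unw,qxyoh] add [hfsm,mtckz] -> 13 lines: xxd ovwuw neq nrb vvx ldium qxnf mplm coii hfsm mtckz fyun ise
Final line count: 13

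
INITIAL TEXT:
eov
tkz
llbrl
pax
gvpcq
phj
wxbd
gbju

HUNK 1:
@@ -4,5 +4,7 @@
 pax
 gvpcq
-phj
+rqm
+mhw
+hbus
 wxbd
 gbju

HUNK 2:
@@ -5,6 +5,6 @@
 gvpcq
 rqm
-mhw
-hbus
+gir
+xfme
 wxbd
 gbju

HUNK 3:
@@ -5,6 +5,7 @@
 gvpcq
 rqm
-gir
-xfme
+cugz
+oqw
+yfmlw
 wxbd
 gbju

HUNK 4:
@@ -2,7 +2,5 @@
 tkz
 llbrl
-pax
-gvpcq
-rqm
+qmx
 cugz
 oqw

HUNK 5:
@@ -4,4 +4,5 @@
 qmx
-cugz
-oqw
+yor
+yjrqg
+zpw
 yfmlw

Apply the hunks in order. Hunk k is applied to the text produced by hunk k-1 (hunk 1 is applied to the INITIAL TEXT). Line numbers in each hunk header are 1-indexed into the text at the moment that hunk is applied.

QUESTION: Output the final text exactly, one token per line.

Answer: eov
tkz
llbrl
qmx
yor
yjrqg
zpw
yfmlw
wxbd
gbju

Derivation:
Hunk 1: at line 4 remove [phj] add [rqm,mhw,hbus] -> 10 lines: eov tkz llbrl pax gvpcq rqm mhw hbus wxbd gbju
Hunk 2: at line 5 remove [mhw,hbus] add [gir,xfme] -> 10 lines: eov tkz llbrl pax gvpcq rqm gir xfme wxbd gbju
Hunk 3: at line 5 remove [gir,xfme] add [cugz,oqw,yfmlw] -> 11 lines: eov tkz llbrl pax gvpcq rqm cugz oqw yfmlw wxbd gbju
Hunk 4: at line 2 remove [pax,gvpcq,rqm] add [qmx] -> 9 lines: eov tkz llbrl qmx cugz oqw yfmlw wxbd gbju
Hunk 5: at line 4 remove [cugz,oqw] add [yor,yjrqg,zpw] -> 10 lines: eov tkz llbrl qmx yor yjrqg zpw yfmlw wxbd gbju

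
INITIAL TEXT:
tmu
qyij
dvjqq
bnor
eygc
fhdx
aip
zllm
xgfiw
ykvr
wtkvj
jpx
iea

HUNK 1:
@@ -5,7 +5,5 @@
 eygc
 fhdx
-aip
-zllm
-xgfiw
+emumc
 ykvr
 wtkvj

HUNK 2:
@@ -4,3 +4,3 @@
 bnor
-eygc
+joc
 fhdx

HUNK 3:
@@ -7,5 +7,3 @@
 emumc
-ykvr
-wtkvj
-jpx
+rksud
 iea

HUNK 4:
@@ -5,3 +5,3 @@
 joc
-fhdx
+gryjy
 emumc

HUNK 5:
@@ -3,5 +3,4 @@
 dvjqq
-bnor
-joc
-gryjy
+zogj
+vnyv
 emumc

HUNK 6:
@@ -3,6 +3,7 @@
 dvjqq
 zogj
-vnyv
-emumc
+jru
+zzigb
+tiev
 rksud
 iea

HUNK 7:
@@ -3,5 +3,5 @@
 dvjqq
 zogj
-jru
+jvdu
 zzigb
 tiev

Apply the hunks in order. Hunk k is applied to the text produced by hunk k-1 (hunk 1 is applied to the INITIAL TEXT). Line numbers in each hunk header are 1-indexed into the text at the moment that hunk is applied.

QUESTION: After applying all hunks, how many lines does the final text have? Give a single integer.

Answer: 9

Derivation:
Hunk 1: at line 5 remove [aip,zllm,xgfiw] add [emumc] -> 11 lines: tmu qyij dvjqq bnor eygc fhdx emumc ykvr wtkvj jpx iea
Hunk 2: at line 4 remove [eygc] add [joc] -> 11 lines: tmu qyij dvjqq bnor joc fhdx emumc ykvr wtkvj jpx iea
Hunk 3: at line 7 remove [ykvr,wtkvj,jpx] add [rksud] -> 9 lines: tmu qyij dvjqq bnor joc fhdx emumc rksud iea
Hunk 4: at line 5 remove [fhdx] add [gryjy] -> 9 lines: tmu qyij dvjqq bnor joc gryjy emumc rksud iea
Hunk 5: at line 3 remove [bnor,joc,gryjy] add [zogj,vnyv] -> 8 lines: tmu qyij dvjqq zogj vnyv emumc rksud iea
Hunk 6: at line 3 remove [vnyv,emumc] add [jru,zzigb,tiev] -> 9 lines: tmu qyij dvjqq zogj jru zzigb tiev rksud iea
Hunk 7: at line 3 remove [jru] add [jvdu] -> 9 lines: tmu qyij dvjqq zogj jvdu zzigb tiev rksud iea
Final line count: 9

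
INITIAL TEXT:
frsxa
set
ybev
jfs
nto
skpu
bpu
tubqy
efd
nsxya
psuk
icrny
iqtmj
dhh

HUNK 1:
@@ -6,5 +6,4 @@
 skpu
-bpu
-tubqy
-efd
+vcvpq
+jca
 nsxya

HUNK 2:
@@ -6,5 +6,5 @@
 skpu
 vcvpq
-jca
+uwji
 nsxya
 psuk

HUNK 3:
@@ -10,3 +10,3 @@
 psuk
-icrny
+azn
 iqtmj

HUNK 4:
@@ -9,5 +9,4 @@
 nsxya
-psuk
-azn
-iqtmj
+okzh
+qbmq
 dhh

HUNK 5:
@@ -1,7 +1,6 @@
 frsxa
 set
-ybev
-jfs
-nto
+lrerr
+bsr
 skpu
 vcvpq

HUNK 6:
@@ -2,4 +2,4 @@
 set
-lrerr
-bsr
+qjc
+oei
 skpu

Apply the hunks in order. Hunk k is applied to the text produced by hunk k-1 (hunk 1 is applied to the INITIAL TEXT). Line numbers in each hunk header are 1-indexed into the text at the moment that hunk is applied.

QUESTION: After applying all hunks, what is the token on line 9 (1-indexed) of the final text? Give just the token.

Hunk 1: at line 6 remove [bpu,tubqy,efd] add [vcvpq,jca] -> 13 lines: frsxa set ybev jfs nto skpu vcvpq jca nsxya psuk icrny iqtmj dhh
Hunk 2: at line 6 remove [jca] add [uwji] -> 13 lines: frsxa set ybev jfs nto skpu vcvpq uwji nsxya psuk icrny iqtmj dhh
Hunk 3: at line 10 remove [icrny] add [azn] -> 13 lines: frsxa set ybev jfs nto skpu vcvpq uwji nsxya psuk azn iqtmj dhh
Hunk 4: at line 9 remove [psuk,azn,iqtmj] add [okzh,qbmq] -> 12 lines: frsxa set ybev jfs nto skpu vcvpq uwji nsxya okzh qbmq dhh
Hunk 5: at line 1 remove [ybev,jfs,nto] add [lrerr,bsr] -> 11 lines: frsxa set lrerr bsr skpu vcvpq uwji nsxya okzh qbmq dhh
Hunk 6: at line 2 remove [lrerr,bsr] add [qjc,oei] -> 11 lines: frsxa set qjc oei skpu vcvpq uwji nsxya okzh qbmq dhh
Final line 9: okzh

Answer: okzh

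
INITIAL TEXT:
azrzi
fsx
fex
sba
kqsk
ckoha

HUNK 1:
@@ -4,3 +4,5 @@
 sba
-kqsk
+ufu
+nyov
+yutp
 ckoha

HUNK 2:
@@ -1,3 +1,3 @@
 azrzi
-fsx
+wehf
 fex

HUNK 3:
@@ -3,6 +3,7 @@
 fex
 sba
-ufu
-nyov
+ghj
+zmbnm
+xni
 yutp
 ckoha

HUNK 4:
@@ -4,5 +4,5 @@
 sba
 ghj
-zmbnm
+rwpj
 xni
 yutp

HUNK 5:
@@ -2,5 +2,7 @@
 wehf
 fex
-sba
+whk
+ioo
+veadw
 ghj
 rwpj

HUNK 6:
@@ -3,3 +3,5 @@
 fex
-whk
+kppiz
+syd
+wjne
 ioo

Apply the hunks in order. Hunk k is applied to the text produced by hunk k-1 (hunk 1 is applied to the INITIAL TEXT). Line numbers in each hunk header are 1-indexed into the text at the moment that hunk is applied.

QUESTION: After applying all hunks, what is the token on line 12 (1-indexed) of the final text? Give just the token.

Answer: yutp

Derivation:
Hunk 1: at line 4 remove [kqsk] add [ufu,nyov,yutp] -> 8 lines: azrzi fsx fex sba ufu nyov yutp ckoha
Hunk 2: at line 1 remove [fsx] add [wehf] -> 8 lines: azrzi wehf fex sba ufu nyov yutp ckoha
Hunk 3: at line 3 remove [ufu,nyov] add [ghj,zmbnm,xni] -> 9 lines: azrzi wehf fex sba ghj zmbnm xni yutp ckoha
Hunk 4: at line 4 remove [zmbnm] add [rwpj] -> 9 lines: azrzi wehf fex sba ghj rwpj xni yutp ckoha
Hunk 5: at line 2 remove [sba] add [whk,ioo,veadw] -> 11 lines: azrzi wehf fex whk ioo veadw ghj rwpj xni yutp ckoha
Hunk 6: at line 3 remove [whk] add [kppiz,syd,wjne] -> 13 lines: azrzi wehf fex kppiz syd wjne ioo veadw ghj rwpj xni yutp ckoha
Final line 12: yutp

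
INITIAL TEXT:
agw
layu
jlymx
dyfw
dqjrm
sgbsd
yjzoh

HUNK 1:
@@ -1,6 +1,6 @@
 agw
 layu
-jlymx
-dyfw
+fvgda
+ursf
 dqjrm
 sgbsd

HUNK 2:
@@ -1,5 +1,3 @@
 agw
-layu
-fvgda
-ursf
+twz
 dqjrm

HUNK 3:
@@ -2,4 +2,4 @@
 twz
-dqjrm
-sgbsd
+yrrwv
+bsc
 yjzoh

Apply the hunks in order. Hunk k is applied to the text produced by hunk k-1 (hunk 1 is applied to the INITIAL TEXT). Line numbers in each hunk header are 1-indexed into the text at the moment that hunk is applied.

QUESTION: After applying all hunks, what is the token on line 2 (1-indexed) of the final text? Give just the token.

Hunk 1: at line 1 remove [jlymx,dyfw] add [fvgda,ursf] -> 7 lines: agw layu fvgda ursf dqjrm sgbsd yjzoh
Hunk 2: at line 1 remove [layu,fvgda,ursf] add [twz] -> 5 lines: agw twz dqjrm sgbsd yjzoh
Hunk 3: at line 2 remove [dqjrm,sgbsd] add [yrrwv,bsc] -> 5 lines: agw twz yrrwv bsc yjzoh
Final line 2: twz

Answer: twz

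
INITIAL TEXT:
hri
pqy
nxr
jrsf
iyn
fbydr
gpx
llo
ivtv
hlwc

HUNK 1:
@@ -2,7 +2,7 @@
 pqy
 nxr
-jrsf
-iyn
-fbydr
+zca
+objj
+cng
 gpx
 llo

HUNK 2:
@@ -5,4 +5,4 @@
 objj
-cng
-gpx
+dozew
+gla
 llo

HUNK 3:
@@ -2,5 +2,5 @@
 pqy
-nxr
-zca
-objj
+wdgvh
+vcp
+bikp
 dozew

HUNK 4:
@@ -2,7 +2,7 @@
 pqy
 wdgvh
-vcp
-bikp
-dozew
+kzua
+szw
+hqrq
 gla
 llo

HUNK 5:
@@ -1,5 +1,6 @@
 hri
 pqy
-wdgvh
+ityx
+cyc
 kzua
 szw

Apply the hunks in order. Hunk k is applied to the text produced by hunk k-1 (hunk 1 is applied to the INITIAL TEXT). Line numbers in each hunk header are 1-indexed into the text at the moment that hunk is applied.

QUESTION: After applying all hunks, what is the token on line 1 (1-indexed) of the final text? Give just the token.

Answer: hri

Derivation:
Hunk 1: at line 2 remove [jrsf,iyn,fbydr] add [zca,objj,cng] -> 10 lines: hri pqy nxr zca objj cng gpx llo ivtv hlwc
Hunk 2: at line 5 remove [cng,gpx] add [dozew,gla] -> 10 lines: hri pqy nxr zca objj dozew gla llo ivtv hlwc
Hunk 3: at line 2 remove [nxr,zca,objj] add [wdgvh,vcp,bikp] -> 10 lines: hri pqy wdgvh vcp bikp dozew gla llo ivtv hlwc
Hunk 4: at line 2 remove [vcp,bikp,dozew] add [kzua,szw,hqrq] -> 10 lines: hri pqy wdgvh kzua szw hqrq gla llo ivtv hlwc
Hunk 5: at line 1 remove [wdgvh] add [ityx,cyc] -> 11 lines: hri pqy ityx cyc kzua szw hqrq gla llo ivtv hlwc
Final line 1: hri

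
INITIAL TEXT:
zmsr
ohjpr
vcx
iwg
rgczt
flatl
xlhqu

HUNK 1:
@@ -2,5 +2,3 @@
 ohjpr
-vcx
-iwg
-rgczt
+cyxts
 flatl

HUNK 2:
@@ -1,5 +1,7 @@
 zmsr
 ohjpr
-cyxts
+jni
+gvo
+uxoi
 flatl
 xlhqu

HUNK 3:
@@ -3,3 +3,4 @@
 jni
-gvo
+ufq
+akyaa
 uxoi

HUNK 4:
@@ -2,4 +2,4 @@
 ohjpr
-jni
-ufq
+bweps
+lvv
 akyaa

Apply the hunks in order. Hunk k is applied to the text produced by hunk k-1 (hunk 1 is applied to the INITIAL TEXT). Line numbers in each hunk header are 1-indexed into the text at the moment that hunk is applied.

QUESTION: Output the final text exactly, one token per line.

Hunk 1: at line 2 remove [vcx,iwg,rgczt] add [cyxts] -> 5 lines: zmsr ohjpr cyxts flatl xlhqu
Hunk 2: at line 1 remove [cyxts] add [jni,gvo,uxoi] -> 7 lines: zmsr ohjpr jni gvo uxoi flatl xlhqu
Hunk 3: at line 3 remove [gvo] add [ufq,akyaa] -> 8 lines: zmsr ohjpr jni ufq akyaa uxoi flatl xlhqu
Hunk 4: at line 2 remove [jni,ufq] add [bweps,lvv] -> 8 lines: zmsr ohjpr bweps lvv akyaa uxoi flatl xlhqu

Answer: zmsr
ohjpr
bweps
lvv
akyaa
uxoi
flatl
xlhqu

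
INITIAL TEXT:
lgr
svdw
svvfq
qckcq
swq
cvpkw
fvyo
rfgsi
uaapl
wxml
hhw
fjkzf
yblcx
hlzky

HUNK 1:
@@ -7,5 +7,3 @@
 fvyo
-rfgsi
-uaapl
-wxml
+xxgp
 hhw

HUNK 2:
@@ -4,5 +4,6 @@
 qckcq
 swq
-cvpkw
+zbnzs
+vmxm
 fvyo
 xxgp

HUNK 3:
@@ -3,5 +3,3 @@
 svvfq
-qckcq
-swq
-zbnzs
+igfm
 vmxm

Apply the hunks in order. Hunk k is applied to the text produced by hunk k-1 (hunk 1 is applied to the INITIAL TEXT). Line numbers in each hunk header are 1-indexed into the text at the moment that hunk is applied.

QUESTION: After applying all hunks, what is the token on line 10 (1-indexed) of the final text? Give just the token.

Answer: yblcx

Derivation:
Hunk 1: at line 7 remove [rfgsi,uaapl,wxml] add [xxgp] -> 12 lines: lgr svdw svvfq qckcq swq cvpkw fvyo xxgp hhw fjkzf yblcx hlzky
Hunk 2: at line 4 remove [cvpkw] add [zbnzs,vmxm] -> 13 lines: lgr svdw svvfq qckcq swq zbnzs vmxm fvyo xxgp hhw fjkzf yblcx hlzky
Hunk 3: at line 3 remove [qckcq,swq,zbnzs] add [igfm] -> 11 lines: lgr svdw svvfq igfm vmxm fvyo xxgp hhw fjkzf yblcx hlzky
Final line 10: yblcx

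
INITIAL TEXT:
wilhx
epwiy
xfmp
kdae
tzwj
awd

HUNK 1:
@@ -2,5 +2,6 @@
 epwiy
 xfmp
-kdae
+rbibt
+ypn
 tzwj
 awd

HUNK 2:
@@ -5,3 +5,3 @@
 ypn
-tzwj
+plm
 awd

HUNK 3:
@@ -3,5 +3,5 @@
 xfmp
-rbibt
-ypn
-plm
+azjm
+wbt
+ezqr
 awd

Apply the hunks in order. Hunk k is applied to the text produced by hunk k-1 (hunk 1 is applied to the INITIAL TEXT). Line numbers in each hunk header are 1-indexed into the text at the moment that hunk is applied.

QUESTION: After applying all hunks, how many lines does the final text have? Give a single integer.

Hunk 1: at line 2 remove [kdae] add [rbibt,ypn] -> 7 lines: wilhx epwiy xfmp rbibt ypn tzwj awd
Hunk 2: at line 5 remove [tzwj] add [plm] -> 7 lines: wilhx epwiy xfmp rbibt ypn plm awd
Hunk 3: at line 3 remove [rbibt,ypn,plm] add [azjm,wbt,ezqr] -> 7 lines: wilhx epwiy xfmp azjm wbt ezqr awd
Final line count: 7

Answer: 7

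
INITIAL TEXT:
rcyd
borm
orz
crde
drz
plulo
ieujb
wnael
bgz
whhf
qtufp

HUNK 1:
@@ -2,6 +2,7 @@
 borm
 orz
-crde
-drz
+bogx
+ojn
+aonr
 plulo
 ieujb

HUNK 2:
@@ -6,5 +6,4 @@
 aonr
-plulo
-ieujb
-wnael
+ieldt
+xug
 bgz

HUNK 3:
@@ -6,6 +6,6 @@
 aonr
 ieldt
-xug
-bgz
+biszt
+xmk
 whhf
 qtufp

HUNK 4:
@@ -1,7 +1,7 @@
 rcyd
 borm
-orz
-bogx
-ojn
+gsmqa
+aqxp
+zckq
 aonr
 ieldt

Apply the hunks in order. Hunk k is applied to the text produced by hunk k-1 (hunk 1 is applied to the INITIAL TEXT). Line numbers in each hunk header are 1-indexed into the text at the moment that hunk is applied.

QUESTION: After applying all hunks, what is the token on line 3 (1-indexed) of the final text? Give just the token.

Answer: gsmqa

Derivation:
Hunk 1: at line 2 remove [crde,drz] add [bogx,ojn,aonr] -> 12 lines: rcyd borm orz bogx ojn aonr plulo ieujb wnael bgz whhf qtufp
Hunk 2: at line 6 remove [plulo,ieujb,wnael] add [ieldt,xug] -> 11 lines: rcyd borm orz bogx ojn aonr ieldt xug bgz whhf qtufp
Hunk 3: at line 6 remove [xug,bgz] add [biszt,xmk] -> 11 lines: rcyd borm orz bogx ojn aonr ieldt biszt xmk whhf qtufp
Hunk 4: at line 1 remove [orz,bogx,ojn] add [gsmqa,aqxp,zckq] -> 11 lines: rcyd borm gsmqa aqxp zckq aonr ieldt biszt xmk whhf qtufp
Final line 3: gsmqa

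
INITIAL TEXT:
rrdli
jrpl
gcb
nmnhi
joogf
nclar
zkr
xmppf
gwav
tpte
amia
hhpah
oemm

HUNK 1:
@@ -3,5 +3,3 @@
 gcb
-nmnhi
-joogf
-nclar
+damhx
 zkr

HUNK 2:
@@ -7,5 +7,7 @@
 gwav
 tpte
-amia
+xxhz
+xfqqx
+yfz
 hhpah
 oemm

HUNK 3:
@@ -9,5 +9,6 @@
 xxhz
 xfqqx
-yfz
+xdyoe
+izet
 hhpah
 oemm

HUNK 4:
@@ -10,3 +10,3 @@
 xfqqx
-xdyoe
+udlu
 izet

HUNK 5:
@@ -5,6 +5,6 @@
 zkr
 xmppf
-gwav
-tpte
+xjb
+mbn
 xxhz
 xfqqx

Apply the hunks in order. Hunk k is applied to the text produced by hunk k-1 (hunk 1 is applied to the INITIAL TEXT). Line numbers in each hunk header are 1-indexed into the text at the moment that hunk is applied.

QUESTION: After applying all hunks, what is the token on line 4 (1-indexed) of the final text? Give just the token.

Answer: damhx

Derivation:
Hunk 1: at line 3 remove [nmnhi,joogf,nclar] add [damhx] -> 11 lines: rrdli jrpl gcb damhx zkr xmppf gwav tpte amia hhpah oemm
Hunk 2: at line 7 remove [amia] add [xxhz,xfqqx,yfz] -> 13 lines: rrdli jrpl gcb damhx zkr xmppf gwav tpte xxhz xfqqx yfz hhpah oemm
Hunk 3: at line 9 remove [yfz] add [xdyoe,izet] -> 14 lines: rrdli jrpl gcb damhx zkr xmppf gwav tpte xxhz xfqqx xdyoe izet hhpah oemm
Hunk 4: at line 10 remove [xdyoe] add [udlu] -> 14 lines: rrdli jrpl gcb damhx zkr xmppf gwav tpte xxhz xfqqx udlu izet hhpah oemm
Hunk 5: at line 5 remove [gwav,tpte] add [xjb,mbn] -> 14 lines: rrdli jrpl gcb damhx zkr xmppf xjb mbn xxhz xfqqx udlu izet hhpah oemm
Final line 4: damhx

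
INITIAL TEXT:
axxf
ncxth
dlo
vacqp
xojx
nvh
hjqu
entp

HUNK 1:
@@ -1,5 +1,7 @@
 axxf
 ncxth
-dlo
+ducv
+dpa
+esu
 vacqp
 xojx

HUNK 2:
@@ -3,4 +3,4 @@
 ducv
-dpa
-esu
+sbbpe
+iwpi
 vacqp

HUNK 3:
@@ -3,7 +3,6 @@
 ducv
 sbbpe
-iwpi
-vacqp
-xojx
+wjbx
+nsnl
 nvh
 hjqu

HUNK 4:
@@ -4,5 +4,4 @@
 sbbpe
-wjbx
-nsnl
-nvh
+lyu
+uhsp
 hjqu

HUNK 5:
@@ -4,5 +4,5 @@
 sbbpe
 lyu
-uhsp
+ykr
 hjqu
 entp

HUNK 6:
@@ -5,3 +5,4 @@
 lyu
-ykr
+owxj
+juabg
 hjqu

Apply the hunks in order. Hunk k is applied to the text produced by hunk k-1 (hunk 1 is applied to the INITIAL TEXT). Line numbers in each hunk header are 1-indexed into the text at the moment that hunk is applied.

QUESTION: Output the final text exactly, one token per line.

Hunk 1: at line 1 remove [dlo] add [ducv,dpa,esu] -> 10 lines: axxf ncxth ducv dpa esu vacqp xojx nvh hjqu entp
Hunk 2: at line 3 remove [dpa,esu] add [sbbpe,iwpi] -> 10 lines: axxf ncxth ducv sbbpe iwpi vacqp xojx nvh hjqu entp
Hunk 3: at line 3 remove [iwpi,vacqp,xojx] add [wjbx,nsnl] -> 9 lines: axxf ncxth ducv sbbpe wjbx nsnl nvh hjqu entp
Hunk 4: at line 4 remove [wjbx,nsnl,nvh] add [lyu,uhsp] -> 8 lines: axxf ncxth ducv sbbpe lyu uhsp hjqu entp
Hunk 5: at line 4 remove [uhsp] add [ykr] -> 8 lines: axxf ncxth ducv sbbpe lyu ykr hjqu entp
Hunk 6: at line 5 remove [ykr] add [owxj,juabg] -> 9 lines: axxf ncxth ducv sbbpe lyu owxj juabg hjqu entp

Answer: axxf
ncxth
ducv
sbbpe
lyu
owxj
juabg
hjqu
entp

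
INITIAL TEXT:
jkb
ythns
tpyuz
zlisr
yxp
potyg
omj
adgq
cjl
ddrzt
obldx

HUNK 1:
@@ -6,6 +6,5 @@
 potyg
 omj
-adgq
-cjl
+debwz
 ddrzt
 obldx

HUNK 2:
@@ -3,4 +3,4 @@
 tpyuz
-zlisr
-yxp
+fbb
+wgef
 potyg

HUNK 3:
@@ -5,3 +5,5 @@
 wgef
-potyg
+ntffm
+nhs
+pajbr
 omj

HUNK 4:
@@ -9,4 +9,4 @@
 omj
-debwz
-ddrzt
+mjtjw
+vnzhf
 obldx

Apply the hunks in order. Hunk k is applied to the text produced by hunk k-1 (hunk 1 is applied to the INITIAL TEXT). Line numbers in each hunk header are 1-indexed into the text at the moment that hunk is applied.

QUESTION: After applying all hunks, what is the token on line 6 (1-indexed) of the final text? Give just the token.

Answer: ntffm

Derivation:
Hunk 1: at line 6 remove [adgq,cjl] add [debwz] -> 10 lines: jkb ythns tpyuz zlisr yxp potyg omj debwz ddrzt obldx
Hunk 2: at line 3 remove [zlisr,yxp] add [fbb,wgef] -> 10 lines: jkb ythns tpyuz fbb wgef potyg omj debwz ddrzt obldx
Hunk 3: at line 5 remove [potyg] add [ntffm,nhs,pajbr] -> 12 lines: jkb ythns tpyuz fbb wgef ntffm nhs pajbr omj debwz ddrzt obldx
Hunk 4: at line 9 remove [debwz,ddrzt] add [mjtjw,vnzhf] -> 12 lines: jkb ythns tpyuz fbb wgef ntffm nhs pajbr omj mjtjw vnzhf obldx
Final line 6: ntffm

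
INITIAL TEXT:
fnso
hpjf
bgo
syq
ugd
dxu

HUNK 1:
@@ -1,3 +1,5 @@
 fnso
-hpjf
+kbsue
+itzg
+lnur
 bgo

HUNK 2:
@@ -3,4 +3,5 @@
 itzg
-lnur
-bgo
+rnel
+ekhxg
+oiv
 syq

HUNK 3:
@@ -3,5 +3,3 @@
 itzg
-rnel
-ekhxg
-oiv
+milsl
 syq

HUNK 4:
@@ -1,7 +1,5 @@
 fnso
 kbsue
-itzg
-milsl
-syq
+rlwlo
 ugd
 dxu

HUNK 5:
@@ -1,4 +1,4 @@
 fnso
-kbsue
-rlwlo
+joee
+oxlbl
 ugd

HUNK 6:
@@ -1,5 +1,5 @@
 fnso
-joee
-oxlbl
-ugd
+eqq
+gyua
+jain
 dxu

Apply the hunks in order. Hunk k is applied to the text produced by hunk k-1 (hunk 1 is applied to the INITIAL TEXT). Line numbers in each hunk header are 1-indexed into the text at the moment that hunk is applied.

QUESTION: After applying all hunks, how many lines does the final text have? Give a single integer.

Hunk 1: at line 1 remove [hpjf] add [kbsue,itzg,lnur] -> 8 lines: fnso kbsue itzg lnur bgo syq ugd dxu
Hunk 2: at line 3 remove [lnur,bgo] add [rnel,ekhxg,oiv] -> 9 lines: fnso kbsue itzg rnel ekhxg oiv syq ugd dxu
Hunk 3: at line 3 remove [rnel,ekhxg,oiv] add [milsl] -> 7 lines: fnso kbsue itzg milsl syq ugd dxu
Hunk 4: at line 1 remove [itzg,milsl,syq] add [rlwlo] -> 5 lines: fnso kbsue rlwlo ugd dxu
Hunk 5: at line 1 remove [kbsue,rlwlo] add [joee,oxlbl] -> 5 lines: fnso joee oxlbl ugd dxu
Hunk 6: at line 1 remove [joee,oxlbl,ugd] add [eqq,gyua,jain] -> 5 lines: fnso eqq gyua jain dxu
Final line count: 5

Answer: 5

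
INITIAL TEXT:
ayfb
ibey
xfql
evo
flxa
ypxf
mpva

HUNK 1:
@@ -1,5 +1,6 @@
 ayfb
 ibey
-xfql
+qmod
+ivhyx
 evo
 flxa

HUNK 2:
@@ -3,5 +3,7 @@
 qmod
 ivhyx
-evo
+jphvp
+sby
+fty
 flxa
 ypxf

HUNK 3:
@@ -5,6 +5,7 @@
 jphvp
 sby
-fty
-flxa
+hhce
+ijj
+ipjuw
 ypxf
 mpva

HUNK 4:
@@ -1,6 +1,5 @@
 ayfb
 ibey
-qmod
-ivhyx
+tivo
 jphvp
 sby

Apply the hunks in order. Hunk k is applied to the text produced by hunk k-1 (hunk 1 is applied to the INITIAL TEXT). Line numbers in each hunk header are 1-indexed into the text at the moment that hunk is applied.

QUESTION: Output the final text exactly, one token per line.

Hunk 1: at line 1 remove [xfql] add [qmod,ivhyx] -> 8 lines: ayfb ibey qmod ivhyx evo flxa ypxf mpva
Hunk 2: at line 3 remove [evo] add [jphvp,sby,fty] -> 10 lines: ayfb ibey qmod ivhyx jphvp sby fty flxa ypxf mpva
Hunk 3: at line 5 remove [fty,flxa] add [hhce,ijj,ipjuw] -> 11 lines: ayfb ibey qmod ivhyx jphvp sby hhce ijj ipjuw ypxf mpva
Hunk 4: at line 1 remove [qmod,ivhyx] add [tivo] -> 10 lines: ayfb ibey tivo jphvp sby hhce ijj ipjuw ypxf mpva

Answer: ayfb
ibey
tivo
jphvp
sby
hhce
ijj
ipjuw
ypxf
mpva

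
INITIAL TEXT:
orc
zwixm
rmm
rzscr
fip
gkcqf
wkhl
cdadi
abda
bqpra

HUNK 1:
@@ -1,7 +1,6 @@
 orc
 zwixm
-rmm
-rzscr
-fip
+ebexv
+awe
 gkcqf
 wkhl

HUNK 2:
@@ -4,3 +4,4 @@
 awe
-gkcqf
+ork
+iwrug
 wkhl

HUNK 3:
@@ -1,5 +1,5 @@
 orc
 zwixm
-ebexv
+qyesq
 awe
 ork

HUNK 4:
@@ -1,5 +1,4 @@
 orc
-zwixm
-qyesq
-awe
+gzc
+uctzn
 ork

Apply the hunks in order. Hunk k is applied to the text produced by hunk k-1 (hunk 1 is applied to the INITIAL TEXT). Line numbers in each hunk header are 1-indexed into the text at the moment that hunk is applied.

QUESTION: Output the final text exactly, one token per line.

Hunk 1: at line 1 remove [rmm,rzscr,fip] add [ebexv,awe] -> 9 lines: orc zwixm ebexv awe gkcqf wkhl cdadi abda bqpra
Hunk 2: at line 4 remove [gkcqf] add [ork,iwrug] -> 10 lines: orc zwixm ebexv awe ork iwrug wkhl cdadi abda bqpra
Hunk 3: at line 1 remove [ebexv] add [qyesq] -> 10 lines: orc zwixm qyesq awe ork iwrug wkhl cdadi abda bqpra
Hunk 4: at line 1 remove [zwixm,qyesq,awe] add [gzc,uctzn] -> 9 lines: orc gzc uctzn ork iwrug wkhl cdadi abda bqpra

Answer: orc
gzc
uctzn
ork
iwrug
wkhl
cdadi
abda
bqpra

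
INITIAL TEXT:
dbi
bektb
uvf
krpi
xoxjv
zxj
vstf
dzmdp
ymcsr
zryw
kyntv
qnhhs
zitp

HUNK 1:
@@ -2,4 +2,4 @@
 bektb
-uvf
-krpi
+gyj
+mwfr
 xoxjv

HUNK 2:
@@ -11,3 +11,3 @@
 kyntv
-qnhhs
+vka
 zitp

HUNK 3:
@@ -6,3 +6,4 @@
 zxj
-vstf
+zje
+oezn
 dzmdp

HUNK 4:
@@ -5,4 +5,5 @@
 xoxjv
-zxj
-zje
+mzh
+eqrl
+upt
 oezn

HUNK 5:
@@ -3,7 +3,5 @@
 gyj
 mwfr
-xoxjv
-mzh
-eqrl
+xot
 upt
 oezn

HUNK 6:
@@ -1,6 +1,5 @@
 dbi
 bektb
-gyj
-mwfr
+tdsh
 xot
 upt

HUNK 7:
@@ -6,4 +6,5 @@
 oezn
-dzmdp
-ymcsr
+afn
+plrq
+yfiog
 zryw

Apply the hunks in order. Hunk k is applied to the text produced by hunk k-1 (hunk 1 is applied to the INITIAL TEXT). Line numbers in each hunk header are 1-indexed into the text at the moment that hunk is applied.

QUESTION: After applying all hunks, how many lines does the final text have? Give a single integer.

Hunk 1: at line 2 remove [uvf,krpi] add [gyj,mwfr] -> 13 lines: dbi bektb gyj mwfr xoxjv zxj vstf dzmdp ymcsr zryw kyntv qnhhs zitp
Hunk 2: at line 11 remove [qnhhs] add [vka] -> 13 lines: dbi bektb gyj mwfr xoxjv zxj vstf dzmdp ymcsr zryw kyntv vka zitp
Hunk 3: at line 6 remove [vstf] add [zje,oezn] -> 14 lines: dbi bektb gyj mwfr xoxjv zxj zje oezn dzmdp ymcsr zryw kyntv vka zitp
Hunk 4: at line 5 remove [zxj,zje] add [mzh,eqrl,upt] -> 15 lines: dbi bektb gyj mwfr xoxjv mzh eqrl upt oezn dzmdp ymcsr zryw kyntv vka zitp
Hunk 5: at line 3 remove [xoxjv,mzh,eqrl] add [xot] -> 13 lines: dbi bektb gyj mwfr xot upt oezn dzmdp ymcsr zryw kyntv vka zitp
Hunk 6: at line 1 remove [gyj,mwfr] add [tdsh] -> 12 lines: dbi bektb tdsh xot upt oezn dzmdp ymcsr zryw kyntv vka zitp
Hunk 7: at line 6 remove [dzmdp,ymcsr] add [afn,plrq,yfiog] -> 13 lines: dbi bektb tdsh xot upt oezn afn plrq yfiog zryw kyntv vka zitp
Final line count: 13

Answer: 13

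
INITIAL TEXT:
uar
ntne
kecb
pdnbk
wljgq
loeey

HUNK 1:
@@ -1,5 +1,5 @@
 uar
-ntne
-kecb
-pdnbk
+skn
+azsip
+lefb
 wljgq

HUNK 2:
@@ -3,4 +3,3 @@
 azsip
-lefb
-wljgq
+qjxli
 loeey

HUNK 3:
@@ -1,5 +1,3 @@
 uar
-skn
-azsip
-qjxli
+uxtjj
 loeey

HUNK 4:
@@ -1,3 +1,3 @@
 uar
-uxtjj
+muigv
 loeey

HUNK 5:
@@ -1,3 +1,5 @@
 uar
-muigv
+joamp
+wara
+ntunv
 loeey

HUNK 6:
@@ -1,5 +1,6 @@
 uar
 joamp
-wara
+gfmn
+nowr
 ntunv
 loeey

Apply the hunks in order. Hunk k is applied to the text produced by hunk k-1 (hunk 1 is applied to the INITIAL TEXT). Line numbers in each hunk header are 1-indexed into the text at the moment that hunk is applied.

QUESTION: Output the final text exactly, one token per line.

Hunk 1: at line 1 remove [ntne,kecb,pdnbk] add [skn,azsip,lefb] -> 6 lines: uar skn azsip lefb wljgq loeey
Hunk 2: at line 3 remove [lefb,wljgq] add [qjxli] -> 5 lines: uar skn azsip qjxli loeey
Hunk 3: at line 1 remove [skn,azsip,qjxli] add [uxtjj] -> 3 lines: uar uxtjj loeey
Hunk 4: at line 1 remove [uxtjj] add [muigv] -> 3 lines: uar muigv loeey
Hunk 5: at line 1 remove [muigv] add [joamp,wara,ntunv] -> 5 lines: uar joamp wara ntunv loeey
Hunk 6: at line 1 remove [wara] add [gfmn,nowr] -> 6 lines: uar joamp gfmn nowr ntunv loeey

Answer: uar
joamp
gfmn
nowr
ntunv
loeey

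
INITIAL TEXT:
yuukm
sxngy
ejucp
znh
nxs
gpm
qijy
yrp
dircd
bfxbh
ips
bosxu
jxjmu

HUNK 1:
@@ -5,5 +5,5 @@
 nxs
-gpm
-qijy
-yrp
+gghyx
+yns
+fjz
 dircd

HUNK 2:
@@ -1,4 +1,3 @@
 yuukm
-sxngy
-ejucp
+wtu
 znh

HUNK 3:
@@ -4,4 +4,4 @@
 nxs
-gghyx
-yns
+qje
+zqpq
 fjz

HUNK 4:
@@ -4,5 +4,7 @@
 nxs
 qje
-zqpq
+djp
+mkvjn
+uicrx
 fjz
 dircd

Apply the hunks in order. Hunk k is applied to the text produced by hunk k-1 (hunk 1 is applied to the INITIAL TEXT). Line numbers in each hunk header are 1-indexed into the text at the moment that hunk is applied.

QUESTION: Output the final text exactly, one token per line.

Answer: yuukm
wtu
znh
nxs
qje
djp
mkvjn
uicrx
fjz
dircd
bfxbh
ips
bosxu
jxjmu

Derivation:
Hunk 1: at line 5 remove [gpm,qijy,yrp] add [gghyx,yns,fjz] -> 13 lines: yuukm sxngy ejucp znh nxs gghyx yns fjz dircd bfxbh ips bosxu jxjmu
Hunk 2: at line 1 remove [sxngy,ejucp] add [wtu] -> 12 lines: yuukm wtu znh nxs gghyx yns fjz dircd bfxbh ips bosxu jxjmu
Hunk 3: at line 4 remove [gghyx,yns] add [qje,zqpq] -> 12 lines: yuukm wtu znh nxs qje zqpq fjz dircd bfxbh ips bosxu jxjmu
Hunk 4: at line 4 remove [zqpq] add [djp,mkvjn,uicrx] -> 14 lines: yuukm wtu znh nxs qje djp mkvjn uicrx fjz dircd bfxbh ips bosxu jxjmu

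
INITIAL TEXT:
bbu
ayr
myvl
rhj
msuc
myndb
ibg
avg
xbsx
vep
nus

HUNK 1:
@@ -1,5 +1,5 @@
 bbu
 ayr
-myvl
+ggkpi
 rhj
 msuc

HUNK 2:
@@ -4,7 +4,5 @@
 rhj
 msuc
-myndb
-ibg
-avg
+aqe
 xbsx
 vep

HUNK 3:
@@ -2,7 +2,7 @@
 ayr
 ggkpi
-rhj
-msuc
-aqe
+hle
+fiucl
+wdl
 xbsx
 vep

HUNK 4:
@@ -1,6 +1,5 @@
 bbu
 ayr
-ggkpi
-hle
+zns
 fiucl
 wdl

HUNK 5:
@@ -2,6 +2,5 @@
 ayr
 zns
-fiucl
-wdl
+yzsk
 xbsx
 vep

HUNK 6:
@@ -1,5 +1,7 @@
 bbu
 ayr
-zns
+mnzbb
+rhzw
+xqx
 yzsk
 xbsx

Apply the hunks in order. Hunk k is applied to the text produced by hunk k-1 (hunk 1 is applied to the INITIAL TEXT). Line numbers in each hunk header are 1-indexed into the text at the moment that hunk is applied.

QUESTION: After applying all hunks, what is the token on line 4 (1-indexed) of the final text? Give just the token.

Hunk 1: at line 1 remove [myvl] add [ggkpi] -> 11 lines: bbu ayr ggkpi rhj msuc myndb ibg avg xbsx vep nus
Hunk 2: at line 4 remove [myndb,ibg,avg] add [aqe] -> 9 lines: bbu ayr ggkpi rhj msuc aqe xbsx vep nus
Hunk 3: at line 2 remove [rhj,msuc,aqe] add [hle,fiucl,wdl] -> 9 lines: bbu ayr ggkpi hle fiucl wdl xbsx vep nus
Hunk 4: at line 1 remove [ggkpi,hle] add [zns] -> 8 lines: bbu ayr zns fiucl wdl xbsx vep nus
Hunk 5: at line 2 remove [fiucl,wdl] add [yzsk] -> 7 lines: bbu ayr zns yzsk xbsx vep nus
Hunk 6: at line 1 remove [zns] add [mnzbb,rhzw,xqx] -> 9 lines: bbu ayr mnzbb rhzw xqx yzsk xbsx vep nus
Final line 4: rhzw

Answer: rhzw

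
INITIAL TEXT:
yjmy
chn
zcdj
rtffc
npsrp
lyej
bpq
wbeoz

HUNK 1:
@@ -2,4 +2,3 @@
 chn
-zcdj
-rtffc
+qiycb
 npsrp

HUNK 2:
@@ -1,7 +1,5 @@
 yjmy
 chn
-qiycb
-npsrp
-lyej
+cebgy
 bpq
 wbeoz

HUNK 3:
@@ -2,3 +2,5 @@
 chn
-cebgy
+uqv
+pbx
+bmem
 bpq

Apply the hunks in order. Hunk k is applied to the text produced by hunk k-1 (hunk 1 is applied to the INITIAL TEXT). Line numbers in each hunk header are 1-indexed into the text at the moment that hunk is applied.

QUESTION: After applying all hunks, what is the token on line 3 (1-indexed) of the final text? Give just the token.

Hunk 1: at line 2 remove [zcdj,rtffc] add [qiycb] -> 7 lines: yjmy chn qiycb npsrp lyej bpq wbeoz
Hunk 2: at line 1 remove [qiycb,npsrp,lyej] add [cebgy] -> 5 lines: yjmy chn cebgy bpq wbeoz
Hunk 3: at line 2 remove [cebgy] add [uqv,pbx,bmem] -> 7 lines: yjmy chn uqv pbx bmem bpq wbeoz
Final line 3: uqv

Answer: uqv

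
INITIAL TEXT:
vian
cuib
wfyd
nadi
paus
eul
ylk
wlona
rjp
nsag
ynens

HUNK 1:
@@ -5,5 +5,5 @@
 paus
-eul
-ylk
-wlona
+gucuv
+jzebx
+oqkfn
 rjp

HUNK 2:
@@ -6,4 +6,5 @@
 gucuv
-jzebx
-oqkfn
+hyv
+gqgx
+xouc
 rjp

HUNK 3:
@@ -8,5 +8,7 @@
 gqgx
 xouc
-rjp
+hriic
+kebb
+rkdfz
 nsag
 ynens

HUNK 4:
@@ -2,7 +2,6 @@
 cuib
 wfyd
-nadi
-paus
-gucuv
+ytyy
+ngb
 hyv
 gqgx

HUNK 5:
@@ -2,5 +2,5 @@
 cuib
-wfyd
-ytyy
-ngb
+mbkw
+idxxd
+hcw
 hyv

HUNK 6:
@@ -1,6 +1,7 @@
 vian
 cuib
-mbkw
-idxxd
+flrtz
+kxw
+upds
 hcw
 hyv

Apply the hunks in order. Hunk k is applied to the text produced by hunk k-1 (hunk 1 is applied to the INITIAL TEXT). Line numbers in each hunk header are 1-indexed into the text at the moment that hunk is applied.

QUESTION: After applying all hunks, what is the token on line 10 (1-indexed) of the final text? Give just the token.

Hunk 1: at line 5 remove [eul,ylk,wlona] add [gucuv,jzebx,oqkfn] -> 11 lines: vian cuib wfyd nadi paus gucuv jzebx oqkfn rjp nsag ynens
Hunk 2: at line 6 remove [jzebx,oqkfn] add [hyv,gqgx,xouc] -> 12 lines: vian cuib wfyd nadi paus gucuv hyv gqgx xouc rjp nsag ynens
Hunk 3: at line 8 remove [rjp] add [hriic,kebb,rkdfz] -> 14 lines: vian cuib wfyd nadi paus gucuv hyv gqgx xouc hriic kebb rkdfz nsag ynens
Hunk 4: at line 2 remove [nadi,paus,gucuv] add [ytyy,ngb] -> 13 lines: vian cuib wfyd ytyy ngb hyv gqgx xouc hriic kebb rkdfz nsag ynens
Hunk 5: at line 2 remove [wfyd,ytyy,ngb] add [mbkw,idxxd,hcw] -> 13 lines: vian cuib mbkw idxxd hcw hyv gqgx xouc hriic kebb rkdfz nsag ynens
Hunk 6: at line 1 remove [mbkw,idxxd] add [flrtz,kxw,upds] -> 14 lines: vian cuib flrtz kxw upds hcw hyv gqgx xouc hriic kebb rkdfz nsag ynens
Final line 10: hriic

Answer: hriic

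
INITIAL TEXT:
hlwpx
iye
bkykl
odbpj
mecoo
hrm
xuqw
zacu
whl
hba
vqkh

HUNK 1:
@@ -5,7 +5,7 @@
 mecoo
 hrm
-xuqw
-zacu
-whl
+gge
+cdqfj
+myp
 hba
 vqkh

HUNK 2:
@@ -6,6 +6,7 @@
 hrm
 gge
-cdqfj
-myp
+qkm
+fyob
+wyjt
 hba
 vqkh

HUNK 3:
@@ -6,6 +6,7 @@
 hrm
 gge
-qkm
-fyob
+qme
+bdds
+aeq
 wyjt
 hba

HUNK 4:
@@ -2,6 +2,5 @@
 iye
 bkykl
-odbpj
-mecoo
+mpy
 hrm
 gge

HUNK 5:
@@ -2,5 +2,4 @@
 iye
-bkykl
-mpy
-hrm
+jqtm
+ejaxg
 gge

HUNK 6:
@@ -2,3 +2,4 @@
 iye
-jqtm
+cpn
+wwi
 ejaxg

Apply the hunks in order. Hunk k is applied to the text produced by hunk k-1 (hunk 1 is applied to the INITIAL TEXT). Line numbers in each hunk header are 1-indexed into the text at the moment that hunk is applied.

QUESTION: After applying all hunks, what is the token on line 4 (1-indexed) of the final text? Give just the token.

Answer: wwi

Derivation:
Hunk 1: at line 5 remove [xuqw,zacu,whl] add [gge,cdqfj,myp] -> 11 lines: hlwpx iye bkykl odbpj mecoo hrm gge cdqfj myp hba vqkh
Hunk 2: at line 6 remove [cdqfj,myp] add [qkm,fyob,wyjt] -> 12 lines: hlwpx iye bkykl odbpj mecoo hrm gge qkm fyob wyjt hba vqkh
Hunk 3: at line 6 remove [qkm,fyob] add [qme,bdds,aeq] -> 13 lines: hlwpx iye bkykl odbpj mecoo hrm gge qme bdds aeq wyjt hba vqkh
Hunk 4: at line 2 remove [odbpj,mecoo] add [mpy] -> 12 lines: hlwpx iye bkykl mpy hrm gge qme bdds aeq wyjt hba vqkh
Hunk 5: at line 2 remove [bkykl,mpy,hrm] add [jqtm,ejaxg] -> 11 lines: hlwpx iye jqtm ejaxg gge qme bdds aeq wyjt hba vqkh
Hunk 6: at line 2 remove [jqtm] add [cpn,wwi] -> 12 lines: hlwpx iye cpn wwi ejaxg gge qme bdds aeq wyjt hba vqkh
Final line 4: wwi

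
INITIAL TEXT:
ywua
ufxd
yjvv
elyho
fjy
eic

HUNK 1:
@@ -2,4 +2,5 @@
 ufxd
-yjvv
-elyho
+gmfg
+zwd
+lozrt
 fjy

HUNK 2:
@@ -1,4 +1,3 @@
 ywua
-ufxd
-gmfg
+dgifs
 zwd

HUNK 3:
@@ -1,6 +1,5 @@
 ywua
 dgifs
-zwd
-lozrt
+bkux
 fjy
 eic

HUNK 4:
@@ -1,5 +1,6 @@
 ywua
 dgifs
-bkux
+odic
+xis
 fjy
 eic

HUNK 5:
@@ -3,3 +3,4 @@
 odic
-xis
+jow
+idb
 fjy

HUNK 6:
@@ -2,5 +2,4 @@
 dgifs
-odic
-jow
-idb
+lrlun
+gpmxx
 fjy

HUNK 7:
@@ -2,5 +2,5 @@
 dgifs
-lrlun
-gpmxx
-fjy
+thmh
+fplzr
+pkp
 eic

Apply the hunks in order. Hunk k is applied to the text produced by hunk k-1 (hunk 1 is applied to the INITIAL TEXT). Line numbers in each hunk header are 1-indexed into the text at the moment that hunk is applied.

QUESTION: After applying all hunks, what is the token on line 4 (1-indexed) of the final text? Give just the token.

Hunk 1: at line 2 remove [yjvv,elyho] add [gmfg,zwd,lozrt] -> 7 lines: ywua ufxd gmfg zwd lozrt fjy eic
Hunk 2: at line 1 remove [ufxd,gmfg] add [dgifs] -> 6 lines: ywua dgifs zwd lozrt fjy eic
Hunk 3: at line 1 remove [zwd,lozrt] add [bkux] -> 5 lines: ywua dgifs bkux fjy eic
Hunk 4: at line 1 remove [bkux] add [odic,xis] -> 6 lines: ywua dgifs odic xis fjy eic
Hunk 5: at line 3 remove [xis] add [jow,idb] -> 7 lines: ywua dgifs odic jow idb fjy eic
Hunk 6: at line 2 remove [odic,jow,idb] add [lrlun,gpmxx] -> 6 lines: ywua dgifs lrlun gpmxx fjy eic
Hunk 7: at line 2 remove [lrlun,gpmxx,fjy] add [thmh,fplzr,pkp] -> 6 lines: ywua dgifs thmh fplzr pkp eic
Final line 4: fplzr

Answer: fplzr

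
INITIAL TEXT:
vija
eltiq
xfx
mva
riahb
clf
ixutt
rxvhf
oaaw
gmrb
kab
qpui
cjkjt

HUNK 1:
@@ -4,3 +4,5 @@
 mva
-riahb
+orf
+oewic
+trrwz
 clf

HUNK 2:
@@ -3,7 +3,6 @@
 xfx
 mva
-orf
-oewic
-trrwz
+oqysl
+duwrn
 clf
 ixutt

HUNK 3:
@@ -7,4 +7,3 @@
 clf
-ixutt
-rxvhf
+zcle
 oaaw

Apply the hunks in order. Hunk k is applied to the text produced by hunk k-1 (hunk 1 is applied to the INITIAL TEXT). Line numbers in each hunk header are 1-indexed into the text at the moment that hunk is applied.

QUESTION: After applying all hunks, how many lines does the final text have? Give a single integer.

Answer: 13

Derivation:
Hunk 1: at line 4 remove [riahb] add [orf,oewic,trrwz] -> 15 lines: vija eltiq xfx mva orf oewic trrwz clf ixutt rxvhf oaaw gmrb kab qpui cjkjt
Hunk 2: at line 3 remove [orf,oewic,trrwz] add [oqysl,duwrn] -> 14 lines: vija eltiq xfx mva oqysl duwrn clf ixutt rxvhf oaaw gmrb kab qpui cjkjt
Hunk 3: at line 7 remove [ixutt,rxvhf] add [zcle] -> 13 lines: vija eltiq xfx mva oqysl duwrn clf zcle oaaw gmrb kab qpui cjkjt
Final line count: 13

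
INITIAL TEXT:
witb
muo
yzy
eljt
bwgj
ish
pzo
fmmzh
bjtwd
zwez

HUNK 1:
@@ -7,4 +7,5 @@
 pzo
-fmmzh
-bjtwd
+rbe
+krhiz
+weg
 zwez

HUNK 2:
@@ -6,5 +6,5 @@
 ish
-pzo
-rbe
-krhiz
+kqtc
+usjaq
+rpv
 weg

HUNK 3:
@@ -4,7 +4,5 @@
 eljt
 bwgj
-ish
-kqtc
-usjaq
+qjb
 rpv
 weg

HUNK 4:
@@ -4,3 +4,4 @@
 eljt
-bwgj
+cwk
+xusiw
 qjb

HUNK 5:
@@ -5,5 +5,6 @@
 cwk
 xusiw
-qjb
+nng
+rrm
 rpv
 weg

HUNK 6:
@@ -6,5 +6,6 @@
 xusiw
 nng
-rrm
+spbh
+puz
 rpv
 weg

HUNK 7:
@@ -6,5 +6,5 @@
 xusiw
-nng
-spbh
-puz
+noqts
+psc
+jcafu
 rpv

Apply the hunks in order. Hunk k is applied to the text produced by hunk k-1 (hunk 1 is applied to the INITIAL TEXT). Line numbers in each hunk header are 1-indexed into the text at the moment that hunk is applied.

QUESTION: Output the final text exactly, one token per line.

Hunk 1: at line 7 remove [fmmzh,bjtwd] add [rbe,krhiz,weg] -> 11 lines: witb muo yzy eljt bwgj ish pzo rbe krhiz weg zwez
Hunk 2: at line 6 remove [pzo,rbe,krhiz] add [kqtc,usjaq,rpv] -> 11 lines: witb muo yzy eljt bwgj ish kqtc usjaq rpv weg zwez
Hunk 3: at line 4 remove [ish,kqtc,usjaq] add [qjb] -> 9 lines: witb muo yzy eljt bwgj qjb rpv weg zwez
Hunk 4: at line 4 remove [bwgj] add [cwk,xusiw] -> 10 lines: witb muo yzy eljt cwk xusiw qjb rpv weg zwez
Hunk 5: at line 5 remove [qjb] add [nng,rrm] -> 11 lines: witb muo yzy eljt cwk xusiw nng rrm rpv weg zwez
Hunk 6: at line 6 remove [rrm] add [spbh,puz] -> 12 lines: witb muo yzy eljt cwk xusiw nng spbh puz rpv weg zwez
Hunk 7: at line 6 remove [nng,spbh,puz] add [noqts,psc,jcafu] -> 12 lines: witb muo yzy eljt cwk xusiw noqts psc jcafu rpv weg zwez

Answer: witb
muo
yzy
eljt
cwk
xusiw
noqts
psc
jcafu
rpv
weg
zwez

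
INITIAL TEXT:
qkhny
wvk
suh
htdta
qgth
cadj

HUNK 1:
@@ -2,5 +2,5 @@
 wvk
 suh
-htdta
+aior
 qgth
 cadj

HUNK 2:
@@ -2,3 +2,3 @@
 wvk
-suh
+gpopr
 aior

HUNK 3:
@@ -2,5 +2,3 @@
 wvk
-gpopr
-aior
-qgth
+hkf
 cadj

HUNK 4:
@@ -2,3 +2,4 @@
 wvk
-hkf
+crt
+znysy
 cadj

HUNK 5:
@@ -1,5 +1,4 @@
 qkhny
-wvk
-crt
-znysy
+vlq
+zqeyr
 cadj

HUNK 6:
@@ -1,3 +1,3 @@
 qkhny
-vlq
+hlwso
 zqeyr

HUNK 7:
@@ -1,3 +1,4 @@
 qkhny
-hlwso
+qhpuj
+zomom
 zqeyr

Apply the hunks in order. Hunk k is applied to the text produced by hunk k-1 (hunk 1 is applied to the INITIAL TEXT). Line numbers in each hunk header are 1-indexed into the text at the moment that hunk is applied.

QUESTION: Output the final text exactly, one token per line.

Answer: qkhny
qhpuj
zomom
zqeyr
cadj

Derivation:
Hunk 1: at line 2 remove [htdta] add [aior] -> 6 lines: qkhny wvk suh aior qgth cadj
Hunk 2: at line 2 remove [suh] add [gpopr] -> 6 lines: qkhny wvk gpopr aior qgth cadj
Hunk 3: at line 2 remove [gpopr,aior,qgth] add [hkf] -> 4 lines: qkhny wvk hkf cadj
Hunk 4: at line 2 remove [hkf] add [crt,znysy] -> 5 lines: qkhny wvk crt znysy cadj
Hunk 5: at line 1 remove [wvk,crt,znysy] add [vlq,zqeyr] -> 4 lines: qkhny vlq zqeyr cadj
Hunk 6: at line 1 remove [vlq] add [hlwso] -> 4 lines: qkhny hlwso zqeyr cadj
Hunk 7: at line 1 remove [hlwso] add [qhpuj,zomom] -> 5 lines: qkhny qhpuj zomom zqeyr cadj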